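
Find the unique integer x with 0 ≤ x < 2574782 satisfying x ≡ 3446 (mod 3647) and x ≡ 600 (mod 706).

Write x = 3446 + 3647·k. Then 3647·k ≡ 600 − 3446 ≡ 684 (mod 706).
Need 3647⁻¹ mod 706. Extended Euclid on (706, 117):
706 = 6*117 + 4
117 = 29*4 + 1
4 = 4*1 + 0
Back-substitute:
1 = 117 − 29·4
1 = −29·706 + 175·117
3647⁻¹ ≡ 175 (mod 706), so k ≡ 175·684 ≡ 386 (mod 706).
x = 3446 + 3647·386 = 1411188.

1411188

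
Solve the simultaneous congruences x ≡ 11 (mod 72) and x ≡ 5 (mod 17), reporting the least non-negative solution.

Write x = 11 + 72·k. Then 72·k ≡ 5 − 11 ≡ 11 (mod 17).
Need 72⁻¹ mod 17. Extended Euclid on (17, 4):
17 = 4·4 + 1
4 = 4·1 + 0
Back-substitute:
1 = 17 − 4·4
72⁻¹ ≡ 13 (mod 17), so k ≡ 13·11 ≡ 7 (mod 17).
x = 11 + 72·7 = 515.

515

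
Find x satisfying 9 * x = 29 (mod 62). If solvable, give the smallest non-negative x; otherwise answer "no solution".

First find gcd(9, 62):
62 = 6*9 + 8
9 = 1*8 + 1
8 = 8*1 + 0
gcd = 1, so a unique solution mod 62 exists.
Back-substitute for the Bézout coefficients:
1 = 9 − 8
1 = −62 + 7·9
So 9·(7) ≡ 1 (mod 62), giving 9⁻¹ ≡ 7.
x ≡ 9⁻¹·29 ≡ 7·29 ≡ 17 (mod 62).

17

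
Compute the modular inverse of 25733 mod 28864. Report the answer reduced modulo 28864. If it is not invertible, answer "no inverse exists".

gcd(28864, 25733) by repeated division:
28864 = 1*25733 + 3131
25733 = 8*3131 + 685
3131 = 4*685 + 391
685 = 1*391 + 294
391 = 1*294 + 97
294 = 3*97 + 3
97 = 32*3 + 1
3 = 3*1 + 0
gcd = 1, so the inverse exists. Back-substitute:
1 = 97 − 32·3
1 = −32·294 + 97·97
1 = 97·391 − 129·294
1 = −129·685 + 226·391
1 = 226·3131 − 1033·685
1 = −1033·25733 + 8490·3131
1 = 8490·28864 − 9523·25733
So 25733·(-9523) ≡ 1 (mod 28864), and -9523 ≡ 19341 (mod 28864).

19341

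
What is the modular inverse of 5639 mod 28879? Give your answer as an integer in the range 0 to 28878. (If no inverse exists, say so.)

Apply the Euclidean algorithm to 28879 and 5639:
28879 = 5·5639 + 684
5639 = 8·684 + 167
684 = 4·167 + 16
167 = 10·16 + 7
16 = 2·7 + 2
7 = 3·2 + 1
2 = 2·1 + 0
Since gcd(5639, 28879) = 1, back-substitute to write 1 as a combination:
1 = 7 − 3·2
1 = −3·16 + 7·7
1 = 7·167 − 73·16
1 = −73·684 + 299·167
1 = 299·5639 − 2465·684
1 = −2465·28879 + 12624·5639
So 5639·12624 ≡ 1 (mod 28879).

12624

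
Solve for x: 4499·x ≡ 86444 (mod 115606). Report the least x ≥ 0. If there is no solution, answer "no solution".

First find gcd(4499, 115606):
115606 = 25×4499 + 3131
4499 = 1×3131 + 1368
3131 = 2×1368 + 395
1368 = 3×395 + 183
395 = 2×183 + 29
183 = 6×29 + 9
29 = 3×9 + 2
9 = 4×2 + 1
2 = 2×1 + 0
gcd = 1, so a unique solution mod 115606 exists.
Back-substitute for the Bézout coefficients:
1 = 9 − 4·2
1 = −4·29 + 13·9
1 = 13·183 − 82·29
1 = −82·395 + 177·183
1 = 177·1368 − 613·395
1 = −613·3131 + 1403·1368
1 = 1403·4499 − 2016·3131
1 = −2016·115606 + 51803·4499
So 4499·(51803) ≡ 1 (mod 115606), giving 4499⁻¹ ≡ 51803.
x ≡ 4499⁻¹·86444 ≡ 51803·86444 ≡ 60122 (mod 115606).

60122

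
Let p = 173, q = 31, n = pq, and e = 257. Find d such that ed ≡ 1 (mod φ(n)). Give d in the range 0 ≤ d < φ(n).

φ(n) = (p−1)(q−1) = 172·30 = 5160.
Need d with 257·d ≡ 1 (mod 5160). Apply the extended Euclidean algorithm:
5160 = 20·257 + 20
257 = 12·20 + 17
20 = 1·17 + 3
17 = 5·3 + 2
3 = 1·2 + 1
2 = 2·1 + 0
Back-substitute:
1 = 3 − 2
1 = −17 + 6·3
1 = 6·20 − 7·17
1 = −7·257 + 90·20
1 = 90·5160 − 1807·257
So 257·(-1807) ≡ 1 (mod 5160), hence d ≡ -1807 ≡ 3353 (mod 5160).

3353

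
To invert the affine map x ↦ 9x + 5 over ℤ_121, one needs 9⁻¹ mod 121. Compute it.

Apply the Euclidean algorithm to 121 and 9:
121 = 13×9 + 4
9 = 2×4 + 1
4 = 4×1 + 0
The gcd is 1. Working backward:
1 = 9 − 2·4
1 = −2·121 + 27·9
So 9·27 ≡ 1 (mod 121).

27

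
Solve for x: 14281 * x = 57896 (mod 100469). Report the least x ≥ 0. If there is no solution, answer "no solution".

First find gcd(14281, 100469):
100469 = 7*14281 + 502
14281 = 28*502 + 225
502 = 2*225 + 52
225 = 4*52 + 17
52 = 3*17 + 1
17 = 17*1 + 0
gcd = 1, so a unique solution mod 100469 exists.
Back-substitute for the Bézout coefficients:
1 = 52 − 3·17
1 = −3·225 + 13·52
1 = 13·502 − 29·225
1 = −29·14281 + 825·502
1 = 825·100469 − 5804·14281
So 14281·(-5804) ≡ 1 (mod 100469), giving 14281⁻¹ ≡ 94665.
x ≡ 14281⁻¹·57896 ≡ 94665·57896 ≡ 40421 (mod 100469).

40421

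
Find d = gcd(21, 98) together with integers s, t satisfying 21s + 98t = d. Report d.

7

Euclidean algorithm:
98 = 4×21 + 14
21 = 1×14 + 7
14 = 2×7 + 0
gcd(21, 98) = 7.
Back-substituting:
7 = 21 − 14
7 = −98 + 5·21
So 7 = (-1)·98 + (5)·21.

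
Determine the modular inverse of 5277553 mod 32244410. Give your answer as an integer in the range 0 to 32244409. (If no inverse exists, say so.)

7762207

Apply the Euclidean algorithm to 32244410 and 5277553:
32244410 = 6*5277553 + 579092
5277553 = 9*579092 + 65725
579092 = 8*65725 + 53292
65725 = 1*53292 + 12433
53292 = 4*12433 + 3560
12433 = 3*3560 + 1753
3560 = 2*1753 + 54
1753 = 32*54 + 25
54 = 2*25 + 4
25 = 6*4 + 1
4 = 4*1 + 0
Since gcd(5277553, 32244410) = 1, back-substitute to write 1 as a combination:
1 = 25 − 6·4
1 = −6·54 + 13·25
1 = 13·1753 − 422·54
1 = −422·3560 + 857·1753
1 = 857·12433 − 2993·3560
1 = −2993·53292 + 12829·12433
1 = 12829·65725 − 15822·53292
1 = −15822·579092 + 139405·65725
1 = 139405·5277553 − 1270467·579092
1 = −1270467·32244410 + 7762207·5277553
So 5277553·7762207 ≡ 1 (mod 32244410).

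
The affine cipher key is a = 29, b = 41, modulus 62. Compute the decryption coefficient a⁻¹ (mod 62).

15

gcd(62, 29) by repeated division:
62 = 2*29 + 4
29 = 7*4 + 1
4 = 4*1 + 0
Since gcd(29, 62) = 1, back-substitute to write 1 as a combination:
1 = 29 − 7·4
1 = −7·62 + 15·29
So 29·15 ≡ 1 (mod 62).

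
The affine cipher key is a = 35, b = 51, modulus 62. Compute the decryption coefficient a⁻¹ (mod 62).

39

gcd(62, 35) by repeated division:
62 = 1·35 + 27
35 = 1·27 + 8
27 = 3·8 + 3
8 = 2·3 + 2
3 = 1·2 + 1
2 = 2·1 + 0
The gcd is 1. Working backward:
1 = 3 − 2
1 = −8 + 3·3
1 = 3·27 − 10·8
1 = −10·35 + 13·27
1 = 13·62 − 23·35
Hence 35⁻¹ ≡ -23 ≡ 39 (mod 62).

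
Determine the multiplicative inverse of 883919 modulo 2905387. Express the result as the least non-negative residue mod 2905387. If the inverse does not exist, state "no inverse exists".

Apply the Euclidean algorithm to 2905387 and 883919:
2905387 = 3*883919 + 253630
883919 = 3*253630 + 123029
253630 = 2*123029 + 7572
123029 = 16*7572 + 1877
7572 = 4*1877 + 64
1877 = 29*64 + 21
64 = 3*21 + 1
21 = 21*1 + 0
The gcd is 1. Working backward:
1 = 64 − 3·21
1 = −3·1877 + 88·64
1 = 88·7572 − 355·1877
1 = −355·123029 + 5768·7572
1 = 5768·253630 − 11891·123029
1 = −11891·883919 + 41441·253630
1 = 41441·2905387 − 136214·883919
So 883919·(-136214) ≡ 1 (mod 2905387), and -136214 ≡ 2769173 (mod 2905387).

2769173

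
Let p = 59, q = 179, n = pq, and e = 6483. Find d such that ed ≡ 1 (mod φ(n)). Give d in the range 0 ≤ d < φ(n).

3935

φ(n) = (p−1)(q−1) = 58·178 = 10324.
Need d with 6483·d ≡ 1 (mod 10324). Apply the extended Euclidean algorithm:
10324 = 1×6483 + 3841
6483 = 1×3841 + 2642
3841 = 1×2642 + 1199
2642 = 2×1199 + 244
1199 = 4×244 + 223
244 = 1×223 + 21
223 = 10×21 + 13
21 = 1×13 + 8
13 = 1×8 + 5
8 = 1×5 + 3
5 = 1×3 + 2
3 = 1×2 + 1
2 = 2×1 + 0
Back-substitute:
1 = 3 − 2
1 = −5 + 2·3
1 = 2·8 − 3·5
1 = −3·13 + 5·8
1 = 5·21 − 8·13
1 = −8·223 + 85·21
1 = 85·244 − 93·223
1 = −93·1199 + 457·244
1 = 457·2642 − 1007·1199
1 = −1007·3841 + 1464·2642
1 = 1464·6483 − 2471·3841
1 = −2471·10324 + 3935·6483
So 6483·3935 ≡ 1 (mod 10324), hence d = 3935.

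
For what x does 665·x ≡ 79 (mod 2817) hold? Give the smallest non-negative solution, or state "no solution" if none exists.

First find gcd(665, 2817):
2817 = 4*665 + 157
665 = 4*157 + 37
157 = 4*37 + 9
37 = 4*9 + 1
9 = 9*1 + 0
gcd = 1, so a unique solution mod 2817 exists.
Back-substitute for the Bézout coefficients:
1 = 37 − 4·9
1 = −4·157 + 17·37
1 = 17·665 − 72·157
1 = −72·2817 + 305·665
So 665·(305) ≡ 1 (mod 2817), giving 665⁻¹ ≡ 305.
x ≡ 665⁻¹·79 ≡ 305·79 ≡ 1559 (mod 2817).

1559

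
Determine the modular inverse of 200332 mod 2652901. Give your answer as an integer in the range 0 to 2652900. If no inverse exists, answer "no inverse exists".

Apply the Euclidean algorithm to 2652901 and 200332:
2652901 = 13×200332 + 48585
200332 = 4×48585 + 5992
48585 = 8×5992 + 649
5992 = 9×649 + 151
649 = 4×151 + 45
151 = 3×45 + 16
45 = 2×16 + 13
16 = 1×13 + 3
13 = 4×3 + 1
3 = 3×1 + 0
The gcd is 1. Working backward:
1 = 13 − 4·3
1 = −4·16 + 5·13
1 = 5·45 − 14·16
1 = −14·151 + 47·45
1 = 47·649 − 202·151
1 = −202·5992 + 1865·649
1 = 1865·48585 − 15122·5992
1 = −15122·200332 + 62353·48585
1 = 62353·2652901 − 825711·200332
So 200332·(-825711) ≡ 1 (mod 2652901), and -825711 ≡ 1827190 (mod 2652901).

1827190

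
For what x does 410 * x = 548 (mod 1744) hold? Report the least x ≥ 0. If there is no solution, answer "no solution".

First find gcd(410, 1744):
1744 = 4×410 + 104
410 = 3×104 + 98
104 = 1×98 + 6
98 = 16×6 + 2
6 = 3×2 + 0
gcd = 2 and 2 | 548, so solutions exist. Divide through by 2: 205x ≡ 274 (mod 872).
Now find 205⁻¹ mod 872:
872 = 4×205 + 52
205 = 3×52 + 49
52 = 1×49 + 3
49 = 16×3 + 1
3 = 3×1 + 0
Back-substitute:
1 = 49 − 16·3
1 = −16·52 + 17·49
1 = 17·205 − 67·52
1 = −67·872 + 285·205
So 205⁻¹ ≡ 285 (mod 872).
Then x ≡ 285·274 ≡ 482 (mod 872); the smallest non-negative solution is x = 482.

482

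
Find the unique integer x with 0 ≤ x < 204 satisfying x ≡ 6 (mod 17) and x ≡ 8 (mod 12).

Write x = 6 + 17·k. Then 17·k ≡ 8 − 6 ≡ 2 (mod 12).
Need 17⁻¹ mod 12. Extended Euclid on (12, 5):
12 = 2×5 + 2
5 = 2×2 + 1
2 = 2×1 + 0
Back-substitute:
1 = 5 − 2·2
1 = −2·12 + 5·5
17⁻¹ ≡ 5 (mod 12), so k ≡ 5·2 ≡ 10 (mod 12).
x = 6 + 17·10 = 176.

176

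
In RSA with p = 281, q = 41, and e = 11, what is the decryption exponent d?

φ(n) = (p−1)(q−1) = 280·40 = 11200.
Need d with 11·d ≡ 1 (mod 11200). Apply the extended Euclidean algorithm:
11200 = 1018*11 + 2
11 = 5*2 + 1
2 = 2*1 + 0
Back-substitute:
1 = 11 − 5·2
1 = −5·11200 + 5091·11
So 11·5091 ≡ 1 (mod 11200), hence d = 5091.

5091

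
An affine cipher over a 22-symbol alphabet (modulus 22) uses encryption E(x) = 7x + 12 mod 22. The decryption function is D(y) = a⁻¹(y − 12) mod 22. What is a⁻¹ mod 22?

19

Extended Euclidean algorithm:
22 = 3×7 + 1
7 = 7×1 + 0
Since gcd(7, 22) = 1, back-substitute to write 1 as a combination:
1 = 22 − 3·7
So 7·(-3) ≡ 1 (mod 22), and -3 ≡ 19 (mod 22).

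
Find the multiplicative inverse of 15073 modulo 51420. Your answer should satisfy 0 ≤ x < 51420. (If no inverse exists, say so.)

35557

gcd(51420, 15073) by repeated division:
51420 = 3·15073 + 6201
15073 = 2·6201 + 2671
6201 = 2·2671 + 859
2671 = 3·859 + 94
859 = 9·94 + 13
94 = 7·13 + 3
13 = 4·3 + 1
3 = 3·1 + 0
The gcd is 1. Working backward:
1 = 13 − 4·3
1 = −4·94 + 29·13
1 = 29·859 − 265·94
1 = −265·2671 + 824·859
1 = 824·6201 − 1913·2671
1 = −1913·15073 + 4650·6201
1 = 4650·51420 − 15863·15073
So 15073·(-15863) ≡ 1 (mod 51420), and -15863 ≡ 35557 (mod 51420).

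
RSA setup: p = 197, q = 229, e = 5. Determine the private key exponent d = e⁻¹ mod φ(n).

φ(n) = (p−1)(q−1) = 196·228 = 44688.
Need d with 5·d ≡ 1 (mod 44688). Apply the extended Euclidean algorithm:
44688 = 8937·5 + 3
5 = 1·3 + 2
3 = 1·2 + 1
2 = 2·1 + 0
Back-substitute:
1 = 3 − 2
1 = −5 + 2·3
1 = 2·44688 − 17875·5
So 5·(-17875) ≡ 1 (mod 44688), hence d ≡ -17875 ≡ 26813 (mod 44688).

26813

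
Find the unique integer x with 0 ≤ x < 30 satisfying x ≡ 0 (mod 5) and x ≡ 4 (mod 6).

Write x = 0 + 5·k. Then 5·k ≡ 4 − 0 ≡ 4 (mod 6).
Need 5⁻¹ mod 6. Extended Euclid on (6, 5):
6 = 1·5 + 1
5 = 5·1 + 0
Back-substitute:
1 = 6 − 5
5⁻¹ ≡ 5 (mod 6), so k ≡ 5·4 ≡ 2 (mod 6).
x = 0 + 5·2 = 10.

10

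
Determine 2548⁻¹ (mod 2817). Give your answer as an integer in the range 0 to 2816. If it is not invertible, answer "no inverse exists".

Extended Euclidean algorithm:
2817 = 1*2548 + 269
2548 = 9*269 + 127
269 = 2*127 + 15
127 = 8*15 + 7
15 = 2*7 + 1
7 = 7*1 + 0
Since gcd(2548, 2817) = 1, back-substitute to write 1 as a combination:
1 = 15 − 2·7
1 = −2·127 + 17·15
1 = 17·269 − 36·127
1 = −36·2548 + 341·269
1 = 341·2817 − 377·2548
So 2548·(-377) ≡ 1 (mod 2817), and -377 ≡ 2440 (mod 2817).

2440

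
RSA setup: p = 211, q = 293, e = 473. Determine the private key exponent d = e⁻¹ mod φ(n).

8297

φ(n) = (p−1)(q−1) = 210·292 = 61320.
Need d with 473·d ≡ 1 (mod 61320). Apply the extended Euclidean algorithm:
61320 = 129·473 + 303
473 = 1·303 + 170
303 = 1·170 + 133
170 = 1·133 + 37
133 = 3·37 + 22
37 = 1·22 + 15
22 = 1·15 + 7
15 = 2·7 + 1
7 = 7·1 + 0
Back-substitute:
1 = 15 − 2·7
1 = −2·22 + 3·15
1 = 3·37 − 5·22
1 = −5·133 + 18·37
1 = 18·170 − 23·133
1 = −23·303 + 41·170
1 = 41·473 − 64·303
1 = −64·61320 + 8297·473
So 473·8297 ≡ 1 (mod 61320), hence d = 8297.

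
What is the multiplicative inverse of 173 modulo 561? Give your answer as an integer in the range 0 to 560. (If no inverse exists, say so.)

227

gcd(561, 173) by repeated division:
561 = 3*173 + 42
173 = 4*42 + 5
42 = 8*5 + 2
5 = 2*2 + 1
2 = 2*1 + 0
Since gcd(173, 561) = 1, back-substitute to write 1 as a combination:
1 = 5 − 2·2
1 = −2·42 + 17·5
1 = 17·173 − 70·42
1 = −70·561 + 227·173
So 173·227 ≡ 1 (mod 561).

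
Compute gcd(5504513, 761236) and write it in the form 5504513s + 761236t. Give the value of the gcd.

Euclidean algorithm:
5504513 = 7·761236 + 175861
761236 = 4·175861 + 57792
175861 = 3·57792 + 2485
57792 = 23·2485 + 637
2485 = 3·637 + 574
637 = 1·574 + 63
574 = 9·63 + 7
63 = 9·7 + 0
gcd(5504513, 761236) = 7.
Back-substituting:
7 = 574 − 9·63
7 = −9·637 + 10·574
7 = 10·2485 − 39·637
7 = −39·57792 + 907·2485
7 = 907·175861 − 2760·57792
7 = −2760·761236 + 11947·175861
7 = 11947·5504513 − 86389·761236
So 7 = (11947)·5504513 + (-86389)·761236.

7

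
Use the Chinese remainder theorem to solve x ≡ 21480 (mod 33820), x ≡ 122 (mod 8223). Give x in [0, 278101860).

Write x = 21480 + 33820·k. Then 33820·k ≡ 122 − 21480 ≡ 3311 (mod 8223).
Need 33820⁻¹ mod 8223. Extended Euclid on (8223, 928):
8223 = 8*928 + 799
928 = 1*799 + 129
799 = 6*129 + 25
129 = 5*25 + 4
25 = 6*4 + 1
4 = 4*1 + 0
Back-substitute:
1 = 25 − 6·4
1 = −6·129 + 31·25
1 = 31·799 − 192·129
1 = −192·928 + 223·799
1 = 223·8223 − 1976·928
33820⁻¹ ≡ 6247 (mod 8223), so k ≡ 6247·3311 ≡ 2972 (mod 8223).
x = 21480 + 33820·2972 = 100534520.

100534520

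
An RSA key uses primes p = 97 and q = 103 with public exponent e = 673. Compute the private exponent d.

φ(n) = (p−1)(q−1) = 96·102 = 9792.
Need d with 673·d ≡ 1 (mod 9792). Apply the extended Euclidean algorithm:
9792 = 14·673 + 370
673 = 1·370 + 303
370 = 1·303 + 67
303 = 4·67 + 35
67 = 1·35 + 32
35 = 1·32 + 3
32 = 10·3 + 2
3 = 1·2 + 1
2 = 2·1 + 0
Back-substitute:
1 = 3 − 2
1 = −32 + 11·3
1 = 11·35 − 12·32
1 = −12·67 + 23·35
1 = 23·303 − 104·67
1 = −104·370 + 127·303
1 = 127·673 − 231·370
1 = −231·9792 + 3361·673
So 673·3361 ≡ 1 (mod 9792), hence d = 3361.

3361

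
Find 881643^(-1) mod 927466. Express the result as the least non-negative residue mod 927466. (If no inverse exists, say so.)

774349

gcd(927466, 881643) by repeated division:
927466 = 1·881643 + 45823
881643 = 19·45823 + 11006
45823 = 4·11006 + 1799
11006 = 6·1799 + 212
1799 = 8·212 + 103
212 = 2·103 + 6
103 = 17·6 + 1
6 = 6·1 + 0
The gcd is 1. Working backward:
1 = 103 − 17·6
1 = −17·212 + 35·103
1 = 35·1799 − 297·212
1 = −297·11006 + 1817·1799
1 = 1817·45823 − 7565·11006
1 = −7565·881643 + 145552·45823
1 = 145552·927466 − 153117·881643
Hence 881643⁻¹ ≡ -153117 ≡ 774349 (mod 927466).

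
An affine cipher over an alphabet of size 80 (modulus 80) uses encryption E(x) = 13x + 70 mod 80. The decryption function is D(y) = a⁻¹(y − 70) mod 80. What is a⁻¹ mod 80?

37

Extended Euclidean algorithm:
80 = 6*13 + 2
13 = 6*2 + 1
2 = 2*1 + 0
The gcd is 1. Working backward:
1 = 13 − 6·2
1 = −6·80 + 37·13
So 13·37 ≡ 1 (mod 80).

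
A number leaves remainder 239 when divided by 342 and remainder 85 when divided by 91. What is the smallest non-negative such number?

Write x = 239 + 342·k. Then 342·k ≡ 85 − 239 ≡ 28 (mod 91).
Need 342⁻¹ mod 91. Extended Euclid on (91, 69):
91 = 1·69 + 22
69 = 3·22 + 3
22 = 7·3 + 1
3 = 3·1 + 0
Back-substitute:
1 = 22 − 7·3
1 = −7·69 + 22·22
1 = 22·91 − 29·69
342⁻¹ ≡ 62 (mod 91), so k ≡ 62·28 ≡ 7 (mod 91).
x = 239 + 342·7 = 2633.

2633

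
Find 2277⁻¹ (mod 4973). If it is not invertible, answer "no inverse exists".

Run Euclid on (4973, 2277):
4973 = 2*2277 + 419
2277 = 5*419 + 182
419 = 2*182 + 55
182 = 3*55 + 17
55 = 3*17 + 4
17 = 4*4 + 1
4 = 4*1 + 0
The gcd is 1. Working backward:
1 = 17 − 4·4
1 = −4·55 + 13·17
1 = 13·182 − 43·55
1 = −43·419 + 99·182
1 = 99·2277 − 538·419
1 = −538·4973 + 1175·2277
So 2277·1175 ≡ 1 (mod 4973).

1175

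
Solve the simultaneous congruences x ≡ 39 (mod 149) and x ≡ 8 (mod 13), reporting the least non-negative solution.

1529

Write x = 39 + 149·k. Then 149·k ≡ 8 − 39 ≡ 8 (mod 13).
Need 149⁻¹ mod 13. Extended Euclid on (13, 6):
13 = 2×6 + 1
6 = 6×1 + 0
Back-substitute:
1 = 13 − 2·6
149⁻¹ ≡ 11 (mod 13), so k ≡ 11·8 ≡ 10 (mod 13).
x = 39 + 149·10 = 1529.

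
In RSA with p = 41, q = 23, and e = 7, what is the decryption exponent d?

503

φ(n) = (p−1)(q−1) = 40·22 = 880.
Need d with 7·d ≡ 1 (mod 880). Apply the extended Euclidean algorithm:
880 = 125·7 + 5
7 = 1·5 + 2
5 = 2·2 + 1
2 = 2·1 + 0
Back-substitute:
1 = 5 − 2·2
1 = −2·7 + 3·5
1 = 3·880 − 377·7
So 7·(-377) ≡ 1 (mod 880), hence d ≡ -377 ≡ 503 (mod 880).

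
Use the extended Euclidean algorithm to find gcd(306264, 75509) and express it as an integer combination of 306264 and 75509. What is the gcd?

Repeated division:
306264 = 4·75509 + 4228
75509 = 17·4228 + 3633
4228 = 1·3633 + 595
3633 = 6·595 + 63
595 = 9·63 + 28
63 = 2·28 + 7
28 = 4·7 + 0
gcd(306264, 75509) = 7.
Back-substituting:
7 = 63 − 2·28
7 = −2·595 + 19·63
7 = 19·3633 − 116·595
7 = −116·4228 + 135·3633
7 = 135·75509 − 2411·4228
7 = −2411·306264 + 9779·75509
So 7 = (-2411)·306264 + (9779)·75509.

7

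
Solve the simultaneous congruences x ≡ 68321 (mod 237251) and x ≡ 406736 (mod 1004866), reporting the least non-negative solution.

194668072586

Write x = 68321 + 237251·k. Then 237251·k ≡ 406736 − 68321 ≡ 338415 (mod 1004866).
Need 237251⁻¹ mod 1004866. Extended Euclid on (1004866, 237251):
1004866 = 4·237251 + 55862
237251 = 4·55862 + 13803
55862 = 4·13803 + 650
13803 = 21·650 + 153
650 = 4·153 + 38
153 = 4·38 + 1
38 = 38·1 + 0
Back-substitute:
1 = 153 − 4·38
1 = −4·650 + 17·153
1 = 17·13803 − 361·650
1 = −361·55862 + 1461·13803
1 = 1461·237251 − 6205·55862
1 = −6205·1004866 + 26281·237251
237251⁻¹ ≡ 26281 (mod 1004866), so k ≡ 26281·338415 ≡ 820515 (mod 1004866).
x = 68321 + 237251·820515 = 194668072586.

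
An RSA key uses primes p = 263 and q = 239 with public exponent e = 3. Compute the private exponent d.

41571

φ(n) = (p−1)(q−1) = 262·238 = 62356.
Need d with 3·d ≡ 1 (mod 62356). Apply the extended Euclidean algorithm:
62356 = 20785*3 + 1
3 = 3*1 + 0
Back-substitute:
1 = 62356 − 20785·3
So 3·(-20785) ≡ 1 (mod 62356), hence d ≡ -20785 ≡ 41571 (mod 62356).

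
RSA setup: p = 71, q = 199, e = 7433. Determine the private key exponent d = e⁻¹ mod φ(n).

10457

φ(n) = (p−1)(q−1) = 70·198 = 13860.
Need d with 7433·d ≡ 1 (mod 13860). Apply the extended Euclidean algorithm:
13860 = 1×7433 + 6427
7433 = 1×6427 + 1006
6427 = 6×1006 + 391
1006 = 2×391 + 224
391 = 1×224 + 167
224 = 1×167 + 57
167 = 2×57 + 53
57 = 1×53 + 4
53 = 13×4 + 1
4 = 4×1 + 0
Back-substitute:
1 = 53 − 13·4
1 = −13·57 + 14·53
1 = 14·167 − 41·57
1 = −41·224 + 55·167
1 = 55·391 − 96·224
1 = −96·1006 + 247·391
1 = 247·6427 − 1578·1006
1 = −1578·7433 + 1825·6427
1 = 1825·13860 − 3403·7433
So 7433·(-3403) ≡ 1 (mod 13860), hence d ≡ -3403 ≡ 10457 (mod 13860).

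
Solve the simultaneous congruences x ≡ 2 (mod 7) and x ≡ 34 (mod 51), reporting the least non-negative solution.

289

Write x = 2 + 7·k. Then 7·k ≡ 34 − 2 ≡ 32 (mod 51).
Need 7⁻¹ mod 51. Extended Euclid on (51, 7):
51 = 7*7 + 2
7 = 3*2 + 1
2 = 2*1 + 0
Back-substitute:
1 = 7 − 3·2
1 = −3·51 + 22·7
7⁻¹ ≡ 22 (mod 51), so k ≡ 22·32 ≡ 41 (mod 51).
x = 2 + 7·41 = 289.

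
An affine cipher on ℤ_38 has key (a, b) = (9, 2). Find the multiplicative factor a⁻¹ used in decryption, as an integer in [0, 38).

17

Apply the Euclidean algorithm to 38 and 9:
38 = 4*9 + 2
9 = 4*2 + 1
2 = 2*1 + 0
Since gcd(9, 38) = 1, back-substitute to write 1 as a combination:
1 = 9 − 4·2
1 = −4·38 + 17·9
So 9·17 ≡ 1 (mod 38).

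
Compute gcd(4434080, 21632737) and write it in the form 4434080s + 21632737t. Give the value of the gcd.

Repeated division:
21632737 = 4*4434080 + 3896417
4434080 = 1*3896417 + 537663
3896417 = 7*537663 + 132776
537663 = 4*132776 + 6559
132776 = 20*6559 + 1596
6559 = 4*1596 + 175
1596 = 9*175 + 21
175 = 8*21 + 7
21 = 3*7 + 0
gcd(4434080, 21632737) = 7.
Express as a combination:
7 = 175 − 8·21
7 = −8·1596 + 73·175
7 = 73·6559 − 300·1596
7 = −300·132776 + 6073·6559
7 = 6073·537663 − 24592·132776
7 = −24592·3896417 + 178217·537663
7 = 178217·4434080 − 202809·3896417
7 = −202809·21632737 + 989453·4434080
So 7 = (-202809)·21632737 + (989453)·4434080.

7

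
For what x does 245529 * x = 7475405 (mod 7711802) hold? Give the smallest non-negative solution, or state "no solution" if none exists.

First find gcd(245529, 7711802):
7711802 = 31×245529 + 100403
245529 = 2×100403 + 44723
100403 = 2×44723 + 10957
44723 = 4×10957 + 895
10957 = 12×895 + 217
895 = 4×217 + 27
217 = 8×27 + 1
27 = 27×1 + 0
gcd = 1, so a unique solution mod 7711802 exists.
Back-substitute for the Bézout coefficients:
1 = 217 − 8·27
1 = −8·895 + 33·217
1 = 33·10957 − 404·895
1 = −404·44723 + 1649·10957
1 = 1649·100403 − 3702·44723
1 = −3702·245529 + 9053·100403
1 = 9053·7711802 − 284345·245529
So 245529·(-284345) ≡ 1 (mod 7711802), giving 245529⁻¹ ≡ 7427457.
x ≡ 245529⁻¹·7475405 ≡ 7427457·7475405 ≡ 2238733 (mod 7711802).

2238733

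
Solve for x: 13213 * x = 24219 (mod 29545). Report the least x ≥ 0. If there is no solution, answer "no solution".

First find gcd(13213, 29545):
29545 = 2×13213 + 3119
13213 = 4×3119 + 737
3119 = 4×737 + 171
737 = 4×171 + 53
171 = 3×53 + 12
53 = 4×12 + 5
12 = 2×5 + 2
5 = 2×2 + 1
2 = 2×1 + 0
gcd = 1, so a unique solution mod 29545 exists.
Back-substitute for the Bézout coefficients:
1 = 5 − 2·2
1 = −2·12 + 5·5
1 = 5·53 − 22·12
1 = −22·171 + 71·53
1 = 71·737 − 306·171
1 = −306·3119 + 1295·737
1 = 1295·13213 − 5486·3119
1 = −5486·29545 + 12267·13213
So 13213·(12267) ≡ 1 (mod 29545), giving 13213⁻¹ ≡ 12267.
x ≡ 13213⁻¹·24219 ≡ 12267·24219 ≡ 19498 (mod 29545).

19498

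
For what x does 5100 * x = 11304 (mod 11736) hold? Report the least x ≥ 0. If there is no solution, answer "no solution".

First find gcd(5100, 11736):
11736 = 2·5100 + 1536
5100 = 3·1536 + 492
1536 = 3·492 + 60
492 = 8·60 + 12
60 = 5·12 + 0
gcd = 12 and 12 | 11304, so solutions exist. Divide through by 12: 425x ≡ 942 (mod 978).
Now find 425⁻¹ mod 978:
978 = 2×425 + 128
425 = 3×128 + 41
128 = 3×41 + 5
41 = 8×5 + 1
5 = 5×1 + 0
Back-substitute:
1 = 41 − 8·5
1 = −8·128 + 25·41
1 = 25·425 − 83·128
1 = −83·978 + 191·425
So 425⁻¹ ≡ 191 (mod 978).
Then x ≡ 191·942 ≡ 948 (mod 978); the smallest non-negative solution is x = 948.

948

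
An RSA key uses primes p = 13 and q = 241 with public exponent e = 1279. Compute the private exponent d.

1279

φ(n) = (p−1)(q−1) = 12·240 = 2880.
Need d with 1279·d ≡ 1 (mod 2880). Apply the extended Euclidean algorithm:
2880 = 2*1279 + 322
1279 = 3*322 + 313
322 = 1*313 + 9
313 = 34*9 + 7
9 = 1*7 + 2
7 = 3*2 + 1
2 = 2*1 + 0
Back-substitute:
1 = 7 − 3·2
1 = −3·9 + 4·7
1 = 4·313 − 139·9
1 = −139·322 + 143·313
1 = 143·1279 − 568·322
1 = −568·2880 + 1279·1279
So 1279·1279 ≡ 1 (mod 2880), hence d = 1279.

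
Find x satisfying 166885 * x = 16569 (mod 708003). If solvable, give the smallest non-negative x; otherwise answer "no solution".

First find gcd(166885, 708003):
708003 = 4·166885 + 40463
166885 = 4·40463 + 5033
40463 = 8·5033 + 199
5033 = 25·199 + 58
199 = 3·58 + 25
58 = 2·25 + 8
25 = 3·8 + 1
8 = 8·1 + 0
gcd = 1, so a unique solution mod 708003 exists.
Back-substitute for the Bézout coefficients:
1 = 25 − 3·8
1 = −3·58 + 7·25
1 = 7·199 − 24·58
1 = −24·5033 + 607·199
1 = 607·40463 − 4880·5033
1 = −4880·166885 + 20127·40463
1 = 20127·708003 − 85388·166885
So 166885·(-85388) ≡ 1 (mod 708003), giving 166885⁻¹ ≡ 622615.
x ≡ 166885⁻¹·16569 ≡ 622615·16569 ≡ 504225 (mod 708003).

504225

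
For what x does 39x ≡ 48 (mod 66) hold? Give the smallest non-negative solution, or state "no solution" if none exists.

8

First find gcd(39, 66):
66 = 1×39 + 27
39 = 1×27 + 12
27 = 2×12 + 3
12 = 4×3 + 0
gcd = 3 and 3 | 48, so solutions exist. Divide through by 3: 13x ≡ 16 (mod 22).
Now find 13⁻¹ mod 22:
22 = 1*13 + 9
13 = 1*9 + 4
9 = 2*4 + 1
4 = 4*1 + 0
Back-substitute:
1 = 9 − 2·4
1 = −2·13 + 3·9
1 = 3·22 − 5·13
So 13·(-5) ≡ 1 (mod 22), i.e. 13⁻¹ ≡ 17.
Then x ≡ 17·16 ≡ 8 (mod 22); the smallest non-negative solution is x = 8.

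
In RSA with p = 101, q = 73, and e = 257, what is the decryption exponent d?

1793

φ(n) = (p−1)(q−1) = 100·72 = 7200.
Need d with 257·d ≡ 1 (mod 7200). Apply the extended Euclidean algorithm:
7200 = 28*257 + 4
257 = 64*4 + 1
4 = 4*1 + 0
Back-substitute:
1 = 257 − 64·4
1 = −64·7200 + 1793·257
So 257·1793 ≡ 1 (mod 7200), hence d = 1793.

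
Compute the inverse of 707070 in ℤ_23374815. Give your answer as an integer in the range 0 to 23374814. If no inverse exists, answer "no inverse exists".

no inverse exists

Euclidean algorithm on 23374815, 707070:
23374815 = 33×707070 + 41505
707070 = 17×41505 + 1485
41505 = 27×1485 + 1410
1485 = 1×1410 + 75
1410 = 18×75 + 60
75 = 1×60 + 15
60 = 4×15 + 0
The gcd is 15, not 1, hence no inverse exists.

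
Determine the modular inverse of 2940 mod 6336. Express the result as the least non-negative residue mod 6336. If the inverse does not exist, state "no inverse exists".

no inverse exists

Euclidean algorithm on 6336, 2940:
6336 = 2·2940 + 456
2940 = 6·456 + 204
456 = 2·204 + 48
204 = 4·48 + 12
48 = 4·12 + 0
The gcd is 12, not 1, hence no inverse exists.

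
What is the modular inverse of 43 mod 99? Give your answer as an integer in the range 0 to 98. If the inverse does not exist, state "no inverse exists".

76

Run Euclid on (99, 43):
99 = 2×43 + 13
43 = 3×13 + 4
13 = 3×4 + 1
4 = 4×1 + 0
gcd = 1, so the inverse exists. Back-substitute:
1 = 13 − 3·4
1 = −3·43 + 10·13
1 = 10·99 − 23·43
Hence 43⁻¹ ≡ -23 ≡ 76 (mod 99).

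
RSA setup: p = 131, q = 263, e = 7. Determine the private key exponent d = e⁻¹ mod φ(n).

φ(n) = (p−1)(q−1) = 130·262 = 34060.
Need d with 7·d ≡ 1 (mod 34060). Apply the extended Euclidean algorithm:
34060 = 4865*7 + 5
7 = 1*5 + 2
5 = 2*2 + 1
2 = 2*1 + 0
Back-substitute:
1 = 5 − 2·2
1 = −2·7 + 3·5
1 = 3·34060 − 14597·7
So 7·(-14597) ≡ 1 (mod 34060), hence d ≡ -14597 ≡ 19463 (mod 34060).

19463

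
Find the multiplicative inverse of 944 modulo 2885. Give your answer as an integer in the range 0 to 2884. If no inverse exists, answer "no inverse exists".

Run Euclid on (2885, 944):
2885 = 3·944 + 53
944 = 17·53 + 43
53 = 1·43 + 10
43 = 4·10 + 3
10 = 3·3 + 1
3 = 3·1 + 0
The gcd is 1. Working backward:
1 = 10 − 3·3
1 = −3·43 + 13·10
1 = 13·53 − 16·43
1 = −16·944 + 285·53
1 = 285·2885 − 871·944
So 944·(-871) ≡ 1 (mod 2885), and -871 ≡ 2014 (mod 2885).

2014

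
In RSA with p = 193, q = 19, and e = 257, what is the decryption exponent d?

φ(n) = (p−1)(q−1) = 192·18 = 3456.
Need d with 257·d ≡ 1 (mod 3456). Apply the extended Euclidean algorithm:
3456 = 13×257 + 115
257 = 2×115 + 27
115 = 4×27 + 7
27 = 3×7 + 6
7 = 1×6 + 1
6 = 6×1 + 0
Back-substitute:
1 = 7 − 6
1 = −27 + 4·7
1 = 4·115 − 17·27
1 = −17·257 + 38·115
1 = 38·3456 − 511·257
So 257·(-511) ≡ 1 (mod 3456), hence d ≡ -511 ≡ 2945 (mod 3456).

2945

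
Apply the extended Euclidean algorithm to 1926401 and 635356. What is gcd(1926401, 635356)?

1

Repeated division:
1926401 = 3*635356 + 20333
635356 = 31*20333 + 5033
20333 = 4*5033 + 201
5033 = 25*201 + 8
201 = 25*8 + 1
8 = 8*1 + 0
gcd(1926401, 635356) = 1.
Working backward:
1 = 201 − 25·8
1 = −25·5033 + 626·201
1 = 626·20333 − 2529·5033
1 = −2529·635356 + 79025·20333
1 = 79025·1926401 − 239604·635356
So 1 = (79025)·1926401 + (-239604)·635356.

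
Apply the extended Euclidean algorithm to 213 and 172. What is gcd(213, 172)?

1

Apply Euclid's algorithm to 213 and 172:
213 = 1×172 + 41
172 = 4×41 + 8
41 = 5×8 + 1
8 = 8×1 + 0
gcd(213, 172) = 1.
Express as a combination:
1 = 41 − 5·8
1 = −5·172 + 21·41
1 = 21·213 − 26·172
So 1 = (21)·213 + (-26)·172.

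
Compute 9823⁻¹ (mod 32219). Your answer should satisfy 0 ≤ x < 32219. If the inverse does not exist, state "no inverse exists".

no inverse exists

Compute gcd(9823, 32219):
32219 = 3·9823 + 2750
9823 = 3·2750 + 1573
2750 = 1·1573 + 1177
1573 = 1·1177 + 396
1177 = 2·396 + 385
396 = 1·385 + 11
385 = 35·11 + 0
Since gcd = 11 > 1, 9823 is not a unit mod 32219.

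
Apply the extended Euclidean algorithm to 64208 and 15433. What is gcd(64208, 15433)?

1

Repeated division:
64208 = 4×15433 + 2476
15433 = 6×2476 + 577
2476 = 4×577 + 168
577 = 3×168 + 73
168 = 2×73 + 22
73 = 3×22 + 7
22 = 3×7 + 1
7 = 7×1 + 0
gcd(64208, 15433) = 1.
Express as a combination:
1 = 22 − 3·7
1 = −3·73 + 10·22
1 = 10·168 − 23·73
1 = −23·577 + 79·168
1 = 79·2476 − 339·577
1 = −339·15433 + 2113·2476
1 = 2113·64208 − 8791·15433
So 1 = (2113)·64208 + (-8791)·15433.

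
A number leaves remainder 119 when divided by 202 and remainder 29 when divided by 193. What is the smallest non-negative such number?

37085

Write x = 119 + 202·k. Then 202·k ≡ 29 − 119 ≡ 103 (mod 193).
Need 202⁻¹ mod 193. Extended Euclid on (193, 9):
193 = 21*9 + 4
9 = 2*4 + 1
4 = 4*1 + 0
Back-substitute:
1 = 9 − 2·4
1 = −2·193 + 43·9
202⁻¹ ≡ 43 (mod 193), so k ≡ 43·103 ≡ 183 (mod 193).
x = 119 + 202·183 = 37085.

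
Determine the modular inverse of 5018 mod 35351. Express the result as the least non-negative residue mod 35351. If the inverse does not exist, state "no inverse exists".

28595

Apply the Euclidean algorithm to 35351 and 5018:
35351 = 7·5018 + 225
5018 = 22·225 + 68
225 = 3·68 + 21
68 = 3·21 + 5
21 = 4·5 + 1
5 = 5·1 + 0
The gcd is 1. Working backward:
1 = 21 − 4·5
1 = −4·68 + 13·21
1 = 13·225 − 43·68
1 = −43·5018 + 959·225
1 = 959·35351 − 6756·5018
So 5018·(-6756) ≡ 1 (mod 35351), and -6756 ≡ 28595 (mod 35351).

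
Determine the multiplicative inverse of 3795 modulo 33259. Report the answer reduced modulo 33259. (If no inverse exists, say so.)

Extended Euclidean algorithm:
33259 = 8*3795 + 2899
3795 = 1*2899 + 896
2899 = 3*896 + 211
896 = 4*211 + 52
211 = 4*52 + 3
52 = 17*3 + 1
3 = 3*1 + 0
gcd = 1, so the inverse exists. Back-substitute:
1 = 52 − 17·3
1 = −17·211 + 69·52
1 = 69·896 − 293·211
1 = −293·2899 + 948·896
1 = 948·3795 − 1241·2899
1 = −1241·33259 + 10876·3795
So 3795·10876 ≡ 1 (mod 33259).

10876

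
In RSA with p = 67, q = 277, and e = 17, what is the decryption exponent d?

16073

φ(n) = (p−1)(q−1) = 66·276 = 18216.
Need d with 17·d ≡ 1 (mod 18216). Apply the extended Euclidean algorithm:
18216 = 1071*17 + 9
17 = 1*9 + 8
9 = 1*8 + 1
8 = 8*1 + 0
Back-substitute:
1 = 9 − 8
1 = −17 + 2·9
1 = 2·18216 − 2143·17
So 17·(-2143) ≡ 1 (mod 18216), hence d ≡ -2143 ≡ 16073 (mod 18216).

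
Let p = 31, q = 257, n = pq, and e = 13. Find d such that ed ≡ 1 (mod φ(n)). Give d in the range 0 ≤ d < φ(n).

5317

φ(n) = (p−1)(q−1) = 30·256 = 7680.
Need d with 13·d ≡ 1 (mod 7680). Apply the extended Euclidean algorithm:
7680 = 590·13 + 10
13 = 1·10 + 3
10 = 3·3 + 1
3 = 3·1 + 0
Back-substitute:
1 = 10 − 3·3
1 = −3·13 + 4·10
1 = 4·7680 − 2363·13
So 13·(-2363) ≡ 1 (mod 7680), hence d ≡ -2363 ≡ 5317 (mod 7680).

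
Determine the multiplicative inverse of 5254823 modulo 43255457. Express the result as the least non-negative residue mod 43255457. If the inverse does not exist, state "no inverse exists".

Euclidean algorithm on 43255457, 5254823:
43255457 = 8×5254823 + 1216873
5254823 = 4×1216873 + 387331
1216873 = 3×387331 + 54880
387331 = 7×54880 + 3171
54880 = 17×3171 + 973
3171 = 3×973 + 252
973 = 3×252 + 217
252 = 1×217 + 35
217 = 6×35 + 7
35 = 5×7 + 0
gcd(5254823, 43255457) = 7 ≠ 1, so 5254823 has no multiplicative inverse modulo 43255457.

no inverse exists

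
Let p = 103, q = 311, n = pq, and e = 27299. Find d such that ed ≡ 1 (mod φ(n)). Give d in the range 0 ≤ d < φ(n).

φ(n) = (p−1)(q−1) = 102·310 = 31620.
Need d with 27299·d ≡ 1 (mod 31620). Apply the extended Euclidean algorithm:
31620 = 1×27299 + 4321
27299 = 6×4321 + 1373
4321 = 3×1373 + 202
1373 = 6×202 + 161
202 = 1×161 + 41
161 = 3×41 + 38
41 = 1×38 + 3
38 = 12×3 + 2
3 = 1×2 + 1
2 = 2×1 + 0
Back-substitute:
1 = 3 − 2
1 = −38 + 13·3
1 = 13·41 − 14·38
1 = −14·161 + 55·41
1 = 55·202 − 69·161
1 = −69·1373 + 469·202
1 = 469·4321 − 1476·1373
1 = −1476·27299 + 9325·4321
1 = 9325·31620 − 10801·27299
So 27299·(-10801) ≡ 1 (mod 31620), hence d ≡ -10801 ≡ 20819 (mod 31620).

20819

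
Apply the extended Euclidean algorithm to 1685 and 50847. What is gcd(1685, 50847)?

1

Euclidean algorithm:
50847 = 30×1685 + 297
1685 = 5×297 + 200
297 = 1×200 + 97
200 = 2×97 + 6
97 = 16×6 + 1
6 = 6×1 + 0
gcd(1685, 50847) = 1.
Back-substituting:
1 = 97 − 16·6
1 = −16·200 + 33·97
1 = 33·297 − 49·200
1 = −49·1685 + 278·297
1 = 278·50847 − 8389·1685
So 1 = (278)·50847 + (-8389)·1685.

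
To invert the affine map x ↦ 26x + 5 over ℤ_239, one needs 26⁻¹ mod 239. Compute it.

Run Euclid on (239, 26):
239 = 9·26 + 5
26 = 5·5 + 1
5 = 5·1 + 0
Since gcd(26, 239) = 1, back-substitute to write 1 as a combination:
1 = 26 − 5·5
1 = −5·239 + 46·26
So 26·46 ≡ 1 (mod 239).

46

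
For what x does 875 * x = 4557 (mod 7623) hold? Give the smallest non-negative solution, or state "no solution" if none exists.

First find gcd(875, 7623):
7623 = 8×875 + 623
875 = 1×623 + 252
623 = 2×252 + 119
252 = 2×119 + 14
119 = 8×14 + 7
14 = 2×7 + 0
gcd = 7 and 7 | 4557, so solutions exist. Divide through by 7: 125x ≡ 651 (mod 1089).
Now find 125⁻¹ mod 1089:
1089 = 8·125 + 89
125 = 1·89 + 36
89 = 2·36 + 17
36 = 2·17 + 2
17 = 8·2 + 1
2 = 2·1 + 0
Back-substitute:
1 = 17 − 8·2
1 = −8·36 + 17·17
1 = 17·89 − 42·36
1 = −42·125 + 59·89
1 = 59·1089 − 514·125
So 125·(-514) ≡ 1 (mod 1089), i.e. 125⁻¹ ≡ 575.
Then x ≡ 575·651 ≡ 798 (mod 1089); the smallest non-negative solution is x = 798.

798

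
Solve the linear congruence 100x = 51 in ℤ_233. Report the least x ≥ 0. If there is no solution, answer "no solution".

First find gcd(100, 233):
233 = 2·100 + 33
100 = 3·33 + 1
33 = 33·1 + 0
gcd = 1, so a unique solution mod 233 exists.
Back-substitute for the Bézout coefficients:
1 = 100 − 3·33
1 = −3·233 + 7·100
So 100·(7) ≡ 1 (mod 233), giving 100⁻¹ ≡ 7.
x ≡ 100⁻¹·51 ≡ 7·51 ≡ 124 (mod 233).

124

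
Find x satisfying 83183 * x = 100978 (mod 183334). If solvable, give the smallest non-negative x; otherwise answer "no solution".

33850

First find gcd(83183, 183334):
183334 = 2*83183 + 16968
83183 = 4*16968 + 15311
16968 = 1*15311 + 1657
15311 = 9*1657 + 398
1657 = 4*398 + 65
398 = 6*65 + 8
65 = 8*8 + 1
8 = 8*1 + 0
gcd = 1, so a unique solution mod 183334 exists.
Back-substitute for the Bézout coefficients:
1 = 65 − 8·8
1 = −8·398 + 49·65
1 = 49·1657 − 204·398
1 = −204·15311 + 1885·1657
1 = 1885·16968 − 2089·15311
1 = −2089·83183 + 10241·16968
1 = 10241·183334 − 22571·83183
So 83183·(-22571) ≡ 1 (mod 183334), giving 83183⁻¹ ≡ 160763.
x ≡ 83183⁻¹·100978 ≡ 160763·100978 ≡ 33850 (mod 183334).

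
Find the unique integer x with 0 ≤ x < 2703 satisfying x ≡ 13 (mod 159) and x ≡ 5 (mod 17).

1603

Write x = 13 + 159·k. Then 159·k ≡ 5 − 13 ≡ 9 (mod 17).
Need 159⁻¹ mod 17. Extended Euclid on (17, 6):
17 = 2·6 + 5
6 = 1·5 + 1
5 = 5·1 + 0
Back-substitute:
1 = 6 − 5
1 = −17 + 3·6
159⁻¹ ≡ 3 (mod 17), so k ≡ 3·9 ≡ 10 (mod 17).
x = 13 + 159·10 = 1603.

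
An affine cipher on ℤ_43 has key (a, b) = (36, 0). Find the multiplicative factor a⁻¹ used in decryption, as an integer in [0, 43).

6

Apply the Euclidean algorithm to 43 and 36:
43 = 1×36 + 7
36 = 5×7 + 1
7 = 7×1 + 0
gcd = 1, so the inverse exists. Back-substitute:
1 = 36 − 5·7
1 = −5·43 + 6·36
So 36·6 ≡ 1 (mod 43).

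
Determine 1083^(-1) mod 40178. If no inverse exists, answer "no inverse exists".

12391

Apply the Euclidean algorithm to 40178 and 1083:
40178 = 37×1083 + 107
1083 = 10×107 + 13
107 = 8×13 + 3
13 = 4×3 + 1
3 = 3×1 + 0
gcd = 1, so the inverse exists. Back-substitute:
1 = 13 − 4·3
1 = −4·107 + 33·13
1 = 33·1083 − 334·107
1 = −334·40178 + 12391·1083
So 1083·12391 ≡ 1 (mod 40178).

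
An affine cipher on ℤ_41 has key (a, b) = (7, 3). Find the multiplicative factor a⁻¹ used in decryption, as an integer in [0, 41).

6

Run Euclid on (41, 7):
41 = 5·7 + 6
7 = 1·6 + 1
6 = 6·1 + 0
The gcd is 1. Working backward:
1 = 7 − 6
1 = −41 + 6·7
So 7·6 ≡ 1 (mod 41).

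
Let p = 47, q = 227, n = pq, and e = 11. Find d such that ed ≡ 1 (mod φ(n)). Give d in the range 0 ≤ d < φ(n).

9451

φ(n) = (p−1)(q−1) = 46·226 = 10396.
Need d with 11·d ≡ 1 (mod 10396). Apply the extended Euclidean algorithm:
10396 = 945*11 + 1
11 = 11*1 + 0
Back-substitute:
1 = 10396 − 945·11
So 11·(-945) ≡ 1 (mod 10396), hence d ≡ -945 ≡ 9451 (mod 10396).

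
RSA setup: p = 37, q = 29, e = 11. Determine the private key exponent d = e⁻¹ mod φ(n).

φ(n) = (p−1)(q−1) = 36·28 = 1008.
Need d with 11·d ≡ 1 (mod 1008). Apply the extended Euclidean algorithm:
1008 = 91·11 + 7
11 = 1·7 + 4
7 = 1·4 + 3
4 = 1·3 + 1
3 = 3·1 + 0
Back-substitute:
1 = 4 − 3
1 = −7 + 2·4
1 = 2·11 − 3·7
1 = −3·1008 + 275·11
So 11·275 ≡ 1 (mod 1008), hence d = 275.

275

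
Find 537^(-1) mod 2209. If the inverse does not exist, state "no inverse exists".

Run Euclid on (2209, 537):
2209 = 4×537 + 61
537 = 8×61 + 49
61 = 1×49 + 12
49 = 4×12 + 1
12 = 12×1 + 0
Since gcd(537, 2209) = 1, back-substitute to write 1 as a combination:
1 = 49 − 4·12
1 = −4·61 + 5·49
1 = 5·537 − 44·61
1 = −44·2209 + 181·537
So 537·181 ≡ 1 (mod 2209).

181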